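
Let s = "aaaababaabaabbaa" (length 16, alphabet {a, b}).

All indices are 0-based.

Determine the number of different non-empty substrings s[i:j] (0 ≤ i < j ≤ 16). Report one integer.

rank | idx | suffix
   0 |  15 | a
   1 |  14 | aa
   2 |   0 | aaaababaabaabbaa
   3 |   1 | aaababaabaabbaa
   4 |   7 | aabaabbaa
   5 |   2 | aababaabaabbaa
   6 |  10 | aabbaa
   7 |   5 | abaabaabbaa
   8 |   8 | abaabbaa
   9 |   3 | ababaabaabbaa
  10 |  11 | abbaa
  11 |  13 | baa
  12 |   6 | baabaabbaa
  13 |   9 | baabbaa
  14 |   4 | babaabaabbaa
  15 |  12 | bbaa

SA = [15, 14, 0, 1, 7, 2, 10, 5, 8, 3, 11, 13, 6, 9, 4, 12]
[i] adj suffixes → lcp
  [1] 15/14 → 1 ('a')
  [2] 14/0 → 2 ('aa')
  [3] 0/1 → 3 ('aaa')
  [4] 1/7 → 2 ('aa')
  [5] 7/2 → 4 ('aaba')
  [6] 2/10 → 3 ('aab')
  [7] 10/5 → 1 ('a')
  [8] 5/8 → 5 ('abaab')
  [9] 8/3 → 3 ('aba')
  [10] 3/11 → 2 ('ab')
  [11] 11/13 → 0 ('')
  [12] 13/6 → 3 ('baa')
  [13] 6/9 → 4 ('baab')
  [14] 9/4 → 2 ('ba')
  [15] 4/12 → 1 ('b')

n(n+1)/2 = 16·17/2 = 136
Σ LCP = 0 + 1 + 2 + 3 + 2 + 4 + 3 + 1 + 5 + 3 + 2 + 0 + 3 + 4 + 2 + 1 = 36
distinct = 136 − 36 = 100

100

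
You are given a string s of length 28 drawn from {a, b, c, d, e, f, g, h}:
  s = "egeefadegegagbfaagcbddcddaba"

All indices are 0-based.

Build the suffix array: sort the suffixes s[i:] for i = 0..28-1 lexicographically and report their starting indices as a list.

sorted suffixes:
  #0 SA[0]=27  'a'
  #1 SA[1]=15  'aagcbddcddaba'
  #2 SA[2]=25  'aba'
  #3 SA[3]=5  'adegegagbfaagcbddcddaba'
  #4 SA[4]=11  'agbfaagcbddcddaba'
  #5 SA[5]=16  'agcbddcddaba'
  #6 SA[6]=26  'ba'
  #7 SA[7]=19  'bddcddaba'
  #8 SA[8]=13  'bfaagcbddcddaba'
  #9 SA[9]=18  'cbddcddaba'
  #10 SA[10]=22  'cddaba'
  #11 SA[11]=24  'daba'
  #12 SA[12]=21  'dcddaba'
  #13 SA[13]=23  'ddaba'
  #14 SA[14]=20  'ddcddaba'
  #15 SA[15]=6  'degegagbfaagcbddcddaba'
  #16 SA[16]=2  'eefadegegagbfaagcbddcddaba'
  #17 SA[17]=3  'efadegegagbfaagcbddcddaba'
  #18 SA[18]=9  'egagbfaagcbddcddaba'
  #19 SA[19]=0  'egeefadegegagbfaagcbddcddaba'
  #20 SA[20]=7  'egegagbfaagcbddcddaba'
  #21 SA[21]=14  'faagcbddcddaba'
  #22 SA[22]=4  'fadegegagbfaagcbddcddaba'
  #23 SA[23]=10  'gagbfaagcbddcddaba'
  #24 SA[24]=12  'gbfaagcbddcddaba'
  #25 SA[25]=17  'gcbddcddaba'
  #26 SA[26]=1  'geefadegegagbfaagcbddcddaba'
  #27 SA[27]=8  'gegagbfaagcbddcddaba'

[27, 15, 25, 5, 11, 16, 26, 19, 13, 18, 22, 24, 21, 23, 20, 6, 2, 3, 9, 0, 7, 14, 4, 10, 12, 17, 1, 8]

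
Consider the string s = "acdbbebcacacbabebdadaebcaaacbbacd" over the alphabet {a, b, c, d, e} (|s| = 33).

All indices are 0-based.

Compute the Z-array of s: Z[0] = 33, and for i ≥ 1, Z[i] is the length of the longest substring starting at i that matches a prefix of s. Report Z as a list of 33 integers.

Z[0]=33
i=1: i≥r, start 0; Z[1]=0
i=2: i≥r, start 0; Z[2]=0
i=3: i≥r, start 0; Z[3]=0
i=4: i≥r, start 0; Z[4]=0
i=5: i≥r, start 0; Z[5]=0
i=6: i≥r, start 0; Z[6]=0
i=7: i≥r, start 0; Z[7]=0
i=8: i≥r, start 0; Z[8]=2 grow→box=[8,10)
i=9: min(r-i=1, Z[1]=0)=0; Z[9]=0
i=10: i≥r, start 0; Z[10]=2 grow→box=[10,12)
i=11: min(r-i=1, Z[1]=0)=0; Z[11]=0
i=12: i≥r, start 0; Z[12]=0
i=13: i≥r, start 0; Z[13]=1 grow→box=[13,14)
i=14: i≥r, start 0; Z[14]=0
i=15: i≥r, start 0; Z[15]=0
i=16: i≥r, start 0; Z[16]=0
i=17: i≥r, start 0; Z[17]=0
i=18: i≥r, start 0; Z[18]=1 grow→box=[18,19)
i=19: i≥r, start 0; Z[19]=0
i=20: i≥r, start 0; Z[20]=1 grow→box=[20,21)
i=21: i≥r, start 0; Z[21]=0
i=22: i≥r, start 0; Z[22]=0
i=23: i≥r, start 0; Z[23]=0
i=24: i≥r, start 0; Z[24]=1 grow→box=[24,25)
i=25: i≥r, start 0; Z[25]=1 grow→box=[25,26)
i=26: i≥r, start 0; Z[26]=2 grow→box=[26,28)
i=27: min(r-i=1, Z[1]=0)=0; Z[27]=0
i=28: i≥r, start 0; Z[28]=0
i=29: i≥r, start 0; Z[29]=0
i=30: i≥r, start 0; Z[30]=3 grow→box=[30,33)
i=31: min(r-i=2, Z[1]=0)=0; Z[31]=0
i=32: min(r-i=1, Z[2]=0)=0; Z[32]=0

[33, 0, 0, 0, 0, 0, 0, 0, 2, 0, 2, 0, 0, 1, 0, 0, 0, 0, 1, 0, 1, 0, 0, 0, 1, 1, 2, 0, 0, 0, 3, 0, 0]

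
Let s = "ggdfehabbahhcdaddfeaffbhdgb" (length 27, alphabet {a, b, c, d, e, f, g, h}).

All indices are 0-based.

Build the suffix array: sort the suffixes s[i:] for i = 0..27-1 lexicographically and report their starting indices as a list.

sorted suffixes:
  #0 SA[0]=6  'abbahhcdaddfeaffbhdgb'
  #1 SA[1]=14  'addfeaffbhdgb'
  #2 SA[2]=19  'affbhdgb'
  #3 SA[3]=9  'ahhcdaddfeaffbhdgb'
  #4 SA[4]=26  'b'
  #5 SA[5]=8  'bahhcdaddfeaffbhdgb'
  #6 SA[6]=7  'bbahhcdaddfeaffbhdgb'
  #7 SA[7]=22  'bhdgb'
  #8 SA[8]=12  'cdaddfeaffbhdgb'
  #9 SA[9]=13  'daddfeaffbhdgb'
  #10 SA[10]=15  'ddfeaffbhdgb'
  #11 SA[11]=16  'dfeaffbhdgb'
  #12 SA[12]=2  'dfehabbahhcdaddfeaffbhdgb'
  #13 SA[13]=24  'dgb'
  #14 SA[14]=18  'eaffbhdgb'
  #15 SA[15]=4  'ehabbahhcdaddfeaffbhdgb'
  #16 SA[16]=21  'fbhdgb'
  #17 SA[17]=17  'feaffbhdgb'
  #18 SA[18]=3  'fehabbahhcdaddfeaffbhdgb'
  #19 SA[19]=20  'ffbhdgb'
  #20 SA[20]=25  'gb'
  #21 SA[21]=1  'gdfehabbahhcdaddfeaffbhdgb'
  #22 SA[22]=0  'ggdfehabbahhcdaddfeaffbhdgb'
  #23 SA[23]=5  'habbahhcdaddfeaffbhdgb'
  #24 SA[24]=11  'hcdaddfeaffbhdgb'
  #25 SA[25]=23  'hdgb'
  #26 SA[26]=10  'hhcdaddfeaffbhdgb'

[6, 14, 19, 9, 26, 8, 7, 22, 12, 13, 15, 16, 2, 24, 18, 4, 21, 17, 3, 20, 25, 1, 0, 5, 11, 23, 10]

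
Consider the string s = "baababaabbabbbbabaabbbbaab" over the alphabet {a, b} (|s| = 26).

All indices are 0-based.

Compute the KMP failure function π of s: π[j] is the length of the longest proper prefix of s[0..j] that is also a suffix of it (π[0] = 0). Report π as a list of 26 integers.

π[0] = 0
j=1 s[j]='a': π[1]=0 (border '')
j=2 s[j]='a': π[2]=0 (border '')
j=3 s[j]='b': π[3]=1 (border 'b')
j=4 s[j]='a': π[4]=2 (border 'ba')
j=5 s[j]='b': k: 2→0; π[5]=1 (border 'b')
j=6 s[j]='a': π[6]=2 (border 'ba')
j=7 s[j]='a': π[7]=3 (border 'baa')
j=8 s[j]='b': π[8]=4 (border 'baab')
j=9 s[j]='b': k: 4→1→0; π[9]=1 (border 'b')
j=10 s[j]='a': π[10]=2 (border 'ba')
j=11 s[j]='b': k: 2→0; π[11]=1 (border 'b')
j=12 s[j]='b': k: 1→0; π[12]=1 (border 'b')
j=13 s[j]='b': k: 1→0; π[13]=1 (border 'b')
j=14 s[j]='b': k: 1→0; π[14]=1 (border 'b')
j=15 s[j]='a': π[15]=2 (border 'ba')
j=16 s[j]='b': k: 2→0; π[16]=1 (border 'b')
j=17 s[j]='a': π[17]=2 (border 'ba')
j=18 s[j]='a': π[18]=3 (border 'baa')
j=19 s[j]='b': π[19]=4 (border 'baab')
j=20 s[j]='b': k: 4→1→0; π[20]=1 (border 'b')
j=21 s[j]='b': k: 1→0; π[21]=1 (border 'b')
j=22 s[j]='b': k: 1→0; π[22]=1 (border 'b')
j=23 s[j]='a': π[23]=2 (border 'ba')
j=24 s[j]='a': π[24]=3 (border 'baa')
j=25 s[j]='b': π[25]=4 (border 'baab')

[0, 0, 0, 1, 2, 1, 2, 3, 4, 1, 2, 1, 1, 1, 1, 2, 1, 2, 3, 4, 1, 1, 1, 2, 3, 4]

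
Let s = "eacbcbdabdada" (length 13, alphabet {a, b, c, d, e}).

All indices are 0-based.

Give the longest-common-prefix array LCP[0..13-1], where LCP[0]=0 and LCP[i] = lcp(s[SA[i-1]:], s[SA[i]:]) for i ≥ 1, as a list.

[0, 1, 1, 1, 0, 1, 3, 0, 2, 0, 2, 2, 0]

rank→(start, suffix):
  0 → (12, 'a')
  1 → (7, 'abdada')
  2 → (1, 'acbcbdabdada')
  3 → (10, 'ada')
  4 → (3, 'bcbdabdada')
  5 → (5, 'bdabdada')
  6 → (8, 'bdada')
  7 → (2, 'cbcbdabdada')
  8 → (4, 'cbdabdada')
  9 → (11, 'da')
  10 → (6, 'dabdada')
  11 → (9, 'dada')
  12 → (0, 'eacbcbdabdada')

SA = [12, 7, 1, 10, 3, 5, 8, 2, 4, 11, 6, 9, 0]
rank  pair      lcp
   1  s[12:],s[7:]  1  'a'
   2  s[7:],s[1:]  1  'a'
   3  s[1:],s[10:]  1  'a'
   4  s[10:],s[3:]  0  ''
   5  s[3:],s[5:]  1  'b'
   6  s[5:],s[8:]  3  'bda'
   7  s[8:],s[2:]  0  ''
   8  s[2:],s[4:]  2  'cb'
   9  s[4:],s[11:]  0  ''
  10  s[11:],s[6:]  2  'da'
  11  s[6:],s[9:]  2  'da'
  12  s[9:],s[0:]  0  ''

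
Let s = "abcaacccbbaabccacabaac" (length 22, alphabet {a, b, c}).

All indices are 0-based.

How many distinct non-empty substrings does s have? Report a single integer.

219

rank→(start, suffix):
  0 → (10, 'aabccacabaac')
  1 → (19, 'aac')
  2 → (3, 'aacccbbaabccacabaac')
  3 → (17, 'abaac')
  4 → (0, 'abcaacccbbaabccacabaac')
  5 → (11, 'abccacabaac')
  6 → (20, 'ac')
  7 → (15, 'acabaac')
  8 → (4, 'acccbbaabccacabaac')
  9 → (9, 'baabccacabaac')
  10 → (18, 'baac')
  11 → (8, 'bbaabccacabaac')
  12 → (1, 'bcaacccbbaabccacabaac')
  13 → (12, 'bccacabaac')
  14 → (21, 'c')
  15 → (2, 'caacccbbaabccacabaac')
  16 → (16, 'cabaac')
  17 → (14, 'cacabaac')
  18 → (7, 'cbbaabccacabaac')
  19 → (13, 'ccacabaac')
  20 → (6, 'ccbbaabccacabaac')
  21 → (5, 'cccbbaabccacabaac')

SA = [10, 19, 3, 17, 0, 11, 20, 15, 4, 9, 18, 8, 1, 12, 21, 2, 16, 14, 7, 13, 6, 5]
[i] adj suffixes → lcp
  [1] 10/19 → 2 ('aa')
  [2] 19/3 → 3 ('aac')
  [3] 3/17 → 1 ('a')
  [4] 17/0 → 2 ('ab')
  [5] 0/11 → 3 ('abc')
  [6] 11/20 → 1 ('a')
  [7] 20/15 → 2 ('ac')
  [8] 15/4 → 2 ('ac')
  [9] 4/9 → 0 ('')
  [10] 9/18 → 3 ('baa')
  [11] 18/8 → 1 ('b')
  [12] 8/1 → 1 ('b')
  [13] 1/12 → 2 ('bc')
  [14] 12/21 → 0 ('')
  [15] 21/2 → 1 ('c')
  [16] 2/16 → 2 ('ca')
  [17] 16/14 → 2 ('ca')
  [18] 14/7 → 1 ('c')
  [19] 7/13 → 1 ('c')
  [20] 13/6 → 2 ('cc')
  [21] 6/5 → 2 ('cc')

n(n+1)/2 = 22·23/2 = 253
Σ LCP = 0 + 2 + 3 + 1 + 2 + 3 + 1 + 2 + 2 + 0 + 3 + 1 + 1 + 2 + 0 + 1 + 2 + 2 + 1 + 1 + 2 + 2 = 34
distinct = 253 − 34 = 219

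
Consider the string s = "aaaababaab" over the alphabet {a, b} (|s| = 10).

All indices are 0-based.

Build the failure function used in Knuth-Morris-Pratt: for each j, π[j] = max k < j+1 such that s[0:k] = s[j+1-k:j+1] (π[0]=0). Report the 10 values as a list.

π[0] = 0
j=1 s[j]='a': π[1]=1 (border 'a')
j=2 s[j]='a': π[2]=2 (border 'aa')
j=3 s[j]='a': π[3]=3 (border 'aaa')
j=4 s[j]='b': k: 3→2→1→0; π[4]=0 (border '')
j=5 s[j]='a': π[5]=1 (border 'a')
j=6 s[j]='b': k: 1→0; π[6]=0 (border '')
j=7 s[j]='a': π[7]=1 (border 'a')
j=8 s[j]='a': π[8]=2 (border 'aa')
j=9 s[j]='b': k: 2→1→0; π[9]=0 (border '')

[0, 1, 2, 3, 0, 1, 0, 1, 2, 0]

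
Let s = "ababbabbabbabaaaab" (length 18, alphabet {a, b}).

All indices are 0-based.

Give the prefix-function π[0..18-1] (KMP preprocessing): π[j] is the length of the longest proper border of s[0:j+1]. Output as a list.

π[0] = 0
j=1 s[j]='b': π[1]=0 (border '')
j=2 s[j]='a': π[2]=1 (border 'a')
j=3 s[j]='b': π[3]=2 (border 'ab')
j=4 s[j]='b': k: 2→0; π[4]=0 (border '')
j=5 s[j]='a': π[5]=1 (border 'a')
j=6 s[j]='b': π[6]=2 (border 'ab')
j=7 s[j]='b': k: 2→0; π[7]=0 (border '')
j=8 s[j]='a': π[8]=1 (border 'a')
j=9 s[j]='b': π[9]=2 (border 'ab')
j=10 s[j]='b': k: 2→0; π[10]=0 (border '')
j=11 s[j]='a': π[11]=1 (border 'a')
j=12 s[j]='b': π[12]=2 (border 'ab')
j=13 s[j]='a': π[13]=3 (border 'aba')
j=14 s[j]='a': k: 3→1→0; π[14]=1 (border 'a')
j=15 s[j]='a': k: 1→0; π[15]=1 (border 'a')
j=16 s[j]='a': k: 1→0; π[16]=1 (border 'a')
j=17 s[j]='b': π[17]=2 (border 'ab')

[0, 0, 1, 2, 0, 1, 2, 0, 1, 2, 0, 1, 2, 3, 1, 1, 1, 2]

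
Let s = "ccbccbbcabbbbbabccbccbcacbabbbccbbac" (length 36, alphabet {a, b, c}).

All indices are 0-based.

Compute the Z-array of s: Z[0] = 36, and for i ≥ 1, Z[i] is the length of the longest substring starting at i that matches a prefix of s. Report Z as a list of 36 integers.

Z[0]=36
i=1: fresh scan; Z[1]=1 scan→box=[1,2)
i=2: fresh scan; Z[2]=0
i=3: fresh scan; Z[3]=3 scan→box=[3,6)
i=4: min(r-i=2, Z[1]=1)=1; Z[4]=1
i=5: min(r-i=1, Z[2]=0)=0; Z[5]=0
i=6: fresh scan; Z[6]=0
i=7: fresh scan; Z[7]=1 scan→box=[7,8)
i=8: fresh scan; Z[8]=0
i=9: fresh scan; Z[9]=0
i=10: fresh scan; Z[10]=0
i=11: fresh scan; Z[11]=0
i=12: fresh scan; Z[12]=0
i=13: fresh scan; Z[13]=0
i=14: fresh scan; Z[14]=0
i=15: fresh scan; Z[15]=0
i=16: fresh scan; Z[16]=6 scan→box=[16,22)
i=17: min(r-i=5, Z[1]=1)=1; Z[17]=1
i=18: min(r-i=4, Z[2]=0)=0; Z[18]=0
i=19: min(r-i=3, Z[3]=3)=3; Z[19]=4 scan→box=[19,23)
i=20: min(r-i=3, Z[1]=1)=1; Z[20]=1
i=21: min(r-i=2, Z[2]=0)=0; Z[21]=0
i=22: min(r-i=1, Z[3]=3)=1; Z[22]=1
i=23: fresh scan; Z[23]=0
i=24: fresh scan; Z[24]=1 scan→box=[24,25)
i=25: fresh scan; Z[25]=0
i=26: fresh scan; Z[26]=0
i=27: fresh scan; Z[27]=0
i=28: fresh scan; Z[28]=0
i=29: fresh scan; Z[29]=0
i=30: fresh scan; Z[30]=3 scan→box=[30,33)
i=31: min(r-i=2, Z[1]=1)=1; Z[31]=1
i=32: min(r-i=1, Z[2]=0)=0; Z[32]=0
i=33: fresh scan; Z[33]=0
i=34: fresh scan; Z[34]=0
i=35: fresh scan; Z[35]=1 scan→box=[35,36)

[36, 1, 0, 3, 1, 0, 0, 1, 0, 0, 0, 0, 0, 0, 0, 0, 6, 1, 0, 4, 1, 0, 1, 0, 1, 0, 0, 0, 0, 0, 3, 1, 0, 0, 0, 1]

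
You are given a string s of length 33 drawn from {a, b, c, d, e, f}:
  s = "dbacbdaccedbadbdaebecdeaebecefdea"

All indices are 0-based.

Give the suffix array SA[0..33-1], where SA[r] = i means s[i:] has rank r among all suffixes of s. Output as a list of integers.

rank | idx | suffix
   0 |  32 | a
   1 |   2 | acbdaccedbadbdaebecdeaebecefdea
   2 |   6 | accedbadbdaebecdeaebecefdea
   3 |  12 | adbdaebecdeaebecefdea
   4 |  16 | aebecdeaebecefdea
   5 |  23 | aebecefdea
   6 |   1 | bacbdaccedbadbdaebecdeaebecefdea
   7 |  11 | badbdaebecdeaebecefdea
   8 |   4 | bdaccedbadbdaebecdeaebecefdea
   9 |  14 | bdaebecdeaebecefdea
  10 |  18 | becdeaebecefdea
  11 |  25 | becefdea
  12 |   3 | cbdaccedbadbdaebecdeaebecefdea
  13 |   7 | ccedbadbdaebecdeaebecefdea
  14 |  20 | cdeaebecefdea
  15 |   8 | cedbadbdaebecdeaebecefdea
  16 |  27 | cefdea
  17 |   5 | daccedbadbdaebecdeaebecefdea
  18 |  15 | daebecdeaebecefdea
  19 |   0 | dbacbdaccedbadbdaebecdeaebecefdea
  20 |  10 | dbadbdaebecdeaebecefdea
  21 |  13 | dbdaebecdeaebecefdea
  22 |  30 | dea
  23 |  21 | deaebecefdea
  24 |  31 | ea
  25 |  22 | eaebecefdea
  26 |  17 | ebecdeaebecefdea
  27 |  24 | ebecefdea
  28 |  19 | ecdeaebecefdea
  29 |  26 | ecefdea
  30 |   9 | edbadbdaebecdeaebecefdea
  31 |  28 | efdea
  32 |  29 | fdea

[32, 2, 6, 12, 16, 23, 1, 11, 4, 14, 18, 25, 3, 7, 20, 8, 27, 5, 15, 0, 10, 13, 30, 21, 31, 22, 17, 24, 19, 26, 9, 28, 29]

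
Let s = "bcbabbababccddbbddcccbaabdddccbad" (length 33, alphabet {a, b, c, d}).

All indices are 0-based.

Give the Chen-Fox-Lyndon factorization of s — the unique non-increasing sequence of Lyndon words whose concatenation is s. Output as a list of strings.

emit factor 1: 'bc' (i=0, period=2)
emit factor 2: 'b' (i=2, period=1)
emit factor 3: 'abb' (i=3, period=3)
emit factor 4: 'ababccddbbddcccb' (i=6, period=16)
emit factor 5: 'aabdddccbad' (i=22, period=11)

["bc", "b", "abb", "ababccddbbddcccb", "aabdddccbad"]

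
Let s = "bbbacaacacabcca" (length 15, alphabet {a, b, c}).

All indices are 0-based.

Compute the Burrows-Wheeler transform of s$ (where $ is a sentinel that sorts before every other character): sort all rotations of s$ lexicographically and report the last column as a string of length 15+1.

rank  rotation          last
    0  $bbbacaacacabcca  a
    1  a$bbbacaacacabcc  c
    2  aacacabcca$bbbac  c
    3  abcca$bbbacaacac  c
    4  acaacacabcca$bbb  b
    5  acabcca$bbbacaac  c
    6  acacabcca$bbbaca  a
    7  bacaacacabcca$bb  b
    8  bbacaacacabcca$b  b
    9  bbbacaacacabcca$  $
   10  bcca$bbbacaacaca  a
   11  ca$bbbacaacacabc  c
   12  caacacabcca$bbba  a
   13  cabcca$bbbacaaca  a
   14  cacabcca$bbbacaa  a
   15  cca$bbbacaacacab  b

acccbcabb$acaaab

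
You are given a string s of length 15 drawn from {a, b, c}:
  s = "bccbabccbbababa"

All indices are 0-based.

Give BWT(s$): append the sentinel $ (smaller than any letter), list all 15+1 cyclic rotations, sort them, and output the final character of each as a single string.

abbbbaabcc$accbb

rank  rotation          last
    0  $bccbabccbbababa  a
    1  a$bccbabccbbabab  b
    2  aba$bccbabccbbab  b
    3  ababa$bccbabccbb  b
    4  abccbbababa$bccb  b
    5  ba$bccbabccbbaba  a
    6  baba$bccbabccbba  a
    7  bababa$bccbabccb  b
    8  babccbbababa$bcc  c
    9  bbababa$bccbabcc  c
   10  bccbabccbbababa$  $
   11  bccbbababa$bccba  a
   12  cbabccbbababa$bc  c
   13  cbbababa$bccbabc  c
   14  ccbabccbbababa$b  b
   15  ccbbababa$bccbab  b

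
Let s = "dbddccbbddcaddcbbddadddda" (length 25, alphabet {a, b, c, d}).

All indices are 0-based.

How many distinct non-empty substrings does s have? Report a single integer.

rank→(start, suffix):
  0 → (24, 'a')
  1 → (11, 'addcbbddadddda')
  2 → (19, 'adddda')
  3 → (15, 'bbddadddda')
  4 → (6, 'bbddcaddcbbddadddda')
  5 → (16, 'bddadddda')
  6 → (7, 'bddcaddcbbddadddda')
  7 → (1, 'bddccbbddcaddcbbddadddda')
  8 → (10, 'caddcbbddadddda')
  9 → (14, 'cbbddadddda')
  10 → (5, 'cbbddcaddcbbddadddda')
  11 → (4, 'ccbbddcaddcbbddadddda')
  12 → (23, 'da')
  13 → (18, 'dadddda')
  14 → (0, 'dbddccbbddcaddcbbddadddda')
  15 → (9, 'dcaddcbbddadddda')
  16 → (13, 'dcbbddadddda')
  17 → (3, 'dccbbddcaddcbbddadddda')
  18 → (22, 'dda')
  19 → (17, 'ddadddda')
  20 → (8, 'ddcaddcbbddadddda')
  21 → (12, 'ddcbbddadddda')
  22 → (2, 'ddccbbddcaddcbbddadddda')
  23 → (21, 'ddda')
  24 → (20, 'dddda')

SA = [24, 11, 19, 15, 6, 16, 7, 1, 10, 14, 5, 4, 23, 18, 0, 9, 13, 3, 22, 17, 8, 12, 2, 21, 20]
rank  pair      lcp
   1  s[24:],s[11:]  1  'a'
   2  s[11:],s[19:]  3  'add'
   3  s[19:],s[15:]  0  ''
   4  s[15:],s[6:]  4  'bbdd'
   5  s[6:],s[16:]  1  'b'
   6  s[16:],s[7:]  3  'bdd'
   7  s[7:],s[1:]  4  'bddc'
   8  s[1:],s[10:]  0  ''
   9  s[10:],s[14:]  1  'c'
  10  s[14:],s[5:]  5  'cbbdd'
  11  s[5:],s[4:]  1  'c'
  12  s[4:],s[23:]  0  ''
  13  s[23:],s[18:]  2  'da'
  14  s[18:],s[0:]  1  'd'
  15  s[0:],s[9:]  1  'd'
  16  s[9:],s[13:]  2  'dc'
  17  s[13:],s[3:]  2  'dc'
  18  s[3:],s[22:]  1  'd'
  19  s[22:],s[17:]  3  'dda'
  20  s[17:],s[8:]  2  'dd'
  21  s[8:],s[12:]  3  'ddc'
  22  s[12:],s[2:]  3  'ddc'
  23  s[2:],s[21:]  2  'dd'
  24  s[21:],s[20:]  3  'ddd'

n(n+1)/2 = 25·26/2 = 325
Σ LCP = 0 + 1 + 3 + 0 + 4 + 1 + 3 + 4 + 0 + 1 + 5 + 1 + 0 + 2 + 1 + 1 + 2 + 2 + 1 + 3 + 2 + 3 + 3 + 2 + 3 = 48
distinct = 325 − 48 = 277

277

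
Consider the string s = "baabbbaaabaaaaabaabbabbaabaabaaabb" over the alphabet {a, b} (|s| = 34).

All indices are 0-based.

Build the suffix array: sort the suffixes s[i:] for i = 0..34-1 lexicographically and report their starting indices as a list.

[10, 11, 6, 12, 29, 7, 26, 23, 13, 30, 16, 1, 8, 27, 24, 14, 31, 20, 17, 2, 33, 9, 5, 28, 25, 22, 15, 0, 19, 32, 4, 21, 18, 3]

sorted suffixes:
  #0 SA[0]=10  'aaaaabaabbabbaabaabaaabb'
  #1 SA[1]=11  'aaaabaabbabbaabaabaaabb'
  #2 SA[2]=6  'aaabaaaaabaabbabbaabaabaaabb'
  #3 SA[3]=12  'aaabaabbabbaabaabaaabb'
  #4 SA[4]=29  'aaabb'
  #5 SA[5]=7  'aabaaaaabaabbabbaabaabaaabb'
  #6 SA[6]=26  'aabaaabb'
  #7 SA[7]=23  'aabaabaaabb'
  #8 SA[8]=13  'aabaabbabbaabaabaaabb'
  #9 SA[9]=30  'aabb'
  #10 SA[10]=16  'aabbabbaabaabaaabb'
  #11 SA[11]=1  'aabbbaaabaaaaabaabbabbaabaabaaabb'
  #12 SA[12]=8  'abaaaaabaabbabbaabaabaaabb'
  #13 SA[13]=27  'abaaabb'
  #14 SA[14]=24  'abaabaaabb'
  #15 SA[15]=14  'abaabbabbaabaabaaabb'
  #16 SA[16]=31  'abb'
  #17 SA[17]=20  'abbaabaabaaabb'
  #18 SA[18]=17  'abbabbaabaabaaabb'
  #19 SA[19]=2  'abbbaaabaaaaabaabbabbaabaabaaabb'
  #20 SA[20]=33  'b'
  #21 SA[21]=9  'baaaaabaabbabbaabaabaaabb'
  #22 SA[22]=5  'baaabaaaaabaabbabbaabaabaaabb'
  #23 SA[23]=28  'baaabb'
  #24 SA[24]=25  'baabaaabb'
  #25 SA[25]=22  'baabaabaaabb'
  #26 SA[26]=15  'baabbabbaabaabaaabb'
  #27 SA[27]=0  'baabbbaaabaaaaabaabbabbaabaabaaabb'
  #28 SA[28]=19  'babbaabaabaaabb'
  #29 SA[29]=32  'bb'
  #30 SA[30]=4  'bbaaabaaaaabaabbabbaabaabaaabb'
  #31 SA[31]=21  'bbaabaabaaabb'
  #32 SA[32]=18  'bbabbaabaabaaabb'
  #33 SA[33]=3  'bbbaaabaaaaabaabbabbaabaabaaabb'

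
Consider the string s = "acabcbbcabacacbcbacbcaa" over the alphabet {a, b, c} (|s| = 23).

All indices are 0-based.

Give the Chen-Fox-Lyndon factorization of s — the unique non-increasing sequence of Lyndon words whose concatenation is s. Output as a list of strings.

emit factor 1: 'ac' (i=0, period=2)
emit factor 2: 'abcbbc' (i=2, period=6)
emit factor 3: 'abacacbcbacbc' (i=8, period=13)
emit factor 4: 'a' (i=21, period=1)
emit factor 5: 'a' (i=22, period=1)

["ac", "abcbbc", "abacacbcbacbc", "a", "a"]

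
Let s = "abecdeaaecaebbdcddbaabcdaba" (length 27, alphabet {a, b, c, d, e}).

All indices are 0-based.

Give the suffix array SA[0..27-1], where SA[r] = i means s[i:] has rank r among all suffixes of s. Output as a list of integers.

[26, 19, 6, 24, 20, 0, 10, 7, 25, 18, 12, 21, 13, 1, 9, 22, 15, 3, 23, 17, 14, 16, 4, 5, 11, 8, 2]

rank→(start, suffix):
  0 → (26, 'a')
  1 → (19, 'aabcdaba')
  2 → (6, 'aaecaebbdcddbaabcdaba')
  3 → (24, 'aba')
  4 → (20, 'abcdaba')
  5 → (0, 'abecdeaaecaebbdcddbaabcdaba')
  6 → (10, 'aebbdcddbaabcdaba')
  7 → (7, 'aecaebbdcddbaabcdaba')
  8 → (25, 'ba')
  9 → (18, 'baabcdaba')
  10 → (12, 'bbdcddbaabcdaba')
  11 → (21, 'bcdaba')
  12 → (13, 'bdcddbaabcdaba')
  13 → (1, 'becdeaaecaebbdcddbaabcdaba')
  14 → (9, 'caebbdcddbaabcdaba')
  15 → (22, 'cdaba')
  16 → (15, 'cddbaabcdaba')
  17 → (3, 'cdeaaecaebbdcddbaabcdaba')
  18 → (23, 'daba')
  19 → (17, 'dbaabcdaba')
  20 → (14, 'dcddbaabcdaba')
  21 → (16, 'ddbaabcdaba')
  22 → (4, 'deaaecaebbdcddbaabcdaba')
  23 → (5, 'eaaecaebbdcddbaabcdaba')
  24 → (11, 'ebbdcddbaabcdaba')
  25 → (8, 'ecaebbdcddbaabcdaba')
  26 → (2, 'ecdeaaecaebbdcddbaabcdaba')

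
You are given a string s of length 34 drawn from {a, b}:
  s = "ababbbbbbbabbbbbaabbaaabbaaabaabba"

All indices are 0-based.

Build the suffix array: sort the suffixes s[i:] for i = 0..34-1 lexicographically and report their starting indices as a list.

rank | idx | suffix
   0 |  33 | a
   1 |  25 | aaabaabba
   2 |  20 | aaabbaaabaabba
   3 |  26 | aabaabba
   4 |  29 | aabba
   5 |  21 | aabbaaabaabba
   6 |  16 | aabbaaabbaaabaabba
   7 |  27 | abaabba
   8 |   0 | ababbbbbbbabbbbbaabbaaabbaaabaabba
   9 |  30 | abba
  10 |  22 | abbaaabaabba
  11 |  17 | abbaaabbaaabaabba
  12 |  10 | abbbbbaabbaaabbaaabaabba
  13 |   2 | abbbbbbbabbbbbaabbaaabbaaabaabba
  14 |  32 | ba
  15 |  24 | baaabaabba
  16 |  19 | baaabbaaabaabba
  17 |  28 | baabba
  18 |  15 | baabbaaabbaaabaabba
  19 |   9 | babbbbbaabbaaabbaaabaabba
  20 |   1 | babbbbbbbabbbbbaabbaaabbaaabaabba
  21 |  31 | bba
  22 |  23 | bbaaabaabba
  23 |  18 | bbaaabbaaabaabba
  24 |  14 | bbaabbaaabbaaabaabba
  25 |   8 | bbabbbbbaabbaaabbaaabaabba
  26 |  13 | bbbaabbaaabbaaabaabba
  27 |   7 | bbbabbbbbaabbaaabbaaabaabba
  28 |  12 | bbbbaabbaaabbaaabaabba
  29 |   6 | bbbbabbbbbaabbaaabbaaabaabba
  30 |  11 | bbbbbaabbaaabbaaabaabba
  31 |   5 | bbbbbabbbbbaabbaaabbaaabaabba
  32 |   4 | bbbbbbabbbbbaabbaaabbaaabaabba
  33 |   3 | bbbbbbbabbbbbaabbaaabbaaabaabba

[33, 25, 20, 26, 29, 21, 16, 27, 0, 30, 22, 17, 10, 2, 32, 24, 19, 28, 15, 9, 1, 31, 23, 18, 14, 8, 13, 7, 12, 6, 11, 5, 4, 3]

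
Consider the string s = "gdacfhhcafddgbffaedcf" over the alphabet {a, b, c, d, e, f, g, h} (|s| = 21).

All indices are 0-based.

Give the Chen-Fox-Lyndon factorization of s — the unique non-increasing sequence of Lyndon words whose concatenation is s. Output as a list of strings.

emit factor 1: 'g' (i=0, period=1)
emit factor 2: 'd' (i=1, period=1)
emit factor 3: 'acfhhcafddgbffaedcf' (i=2, period=19)

["g", "d", "acfhhcafddgbffaedcf"]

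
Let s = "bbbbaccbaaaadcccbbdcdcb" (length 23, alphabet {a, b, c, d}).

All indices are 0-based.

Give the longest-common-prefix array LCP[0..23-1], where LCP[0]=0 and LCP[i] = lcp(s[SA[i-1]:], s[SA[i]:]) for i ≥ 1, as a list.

[0, 3, 2, 1, 1, 0, 1, 2, 1, 2, 3, 2, 1, 0, 2, 2, 1, 3, 2, 1, 0, 2, 2]

rank→(start, suffix):
  0 → (8, 'aaaadcccbbdcdcb')
  1 → (9, 'aaadcccbbdcdcb')
  2 → (10, 'aadcccbbdcdcb')
  3 → (4, 'accbaaaadcccbbdcdcb')
  4 → (11, 'adcccbbdcdcb')
  5 → (22, 'b')
  6 → (7, 'baaaadcccbbdcdcb')
  7 → (3, 'baccbaaaadcccbbdcdcb')
  8 → (2, 'bbaccbaaaadcccbbdcdcb')
  9 → (1, 'bbbaccbaaaadcccbbdcdcb')
  10 → (0, 'bbbbaccbaaaadcccbbdcdcb')
  11 → (16, 'bbdcdcb')
  12 → (17, 'bdcdcb')
  13 → (21, 'cb')
  14 → (6, 'cbaaaadcccbbdcdcb')
  15 → (15, 'cbbdcdcb')
  16 → (5, 'ccbaaaadcccbbdcdcb')
  17 → (14, 'ccbbdcdcb')
  18 → (13, 'cccbbdcdcb')
  19 → (19, 'cdcb')
  20 → (20, 'dcb')
  21 → (12, 'dcccbbdcdcb')
  22 → (18, 'dcdcb')

SA = [8, 9, 10, 4, 11, 22, 7, 3, 2, 1, 0, 16, 17, 21, 6, 15, 5, 14, 13, 19, 20, 12, 18]
i: (SA[i-1],SA[i]) lcp shared
  1: (8,9) 3 'aaa'
  2: (9,10) 2 'aa'
  3: (10,4) 1 'a'
  4: (4,11) 1 'a'
  5: (11,22) 0 ''
  6: (22,7) 1 'b'
  7: (7,3) 2 'ba'
  8: (3,2) 1 'b'
  9: (2,1) 2 'bb'
  10: (1,0) 3 'bbb'
  11: (0,16) 2 'bb'
  12: (16,17) 1 'b'
  13: (17,21) 0 ''
  14: (21,6) 2 'cb'
  15: (6,15) 2 'cb'
  16: (15,5) 1 'c'
  17: (5,14) 3 'ccb'
  18: (14,13) 2 'cc'
  19: (13,19) 1 'c'
  20: (19,20) 0 ''
  21: (20,12) 2 'dc'
  22: (12,18) 2 'dc'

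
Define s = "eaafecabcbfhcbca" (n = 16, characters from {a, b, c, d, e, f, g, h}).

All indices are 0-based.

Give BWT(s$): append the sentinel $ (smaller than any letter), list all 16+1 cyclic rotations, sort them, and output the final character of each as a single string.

acecacacbehb$fabf

rank  rotation           last
    0  $eaafecabcbfhcbca  a
    1  a$eaafecabcbfhcbc  c
    2  aafecabcbfhcbca$e  e
    3  abcbfhcbca$eaafec  c
    4  afecabcbfhcbca$ea  a
    5  bca$eaafecabcbfhc  c
    6  bcbfhcbca$eaafeca  a
    7  bfhcbca$eaafecabc  c
    8  ca$eaafecabcbfhcb  b
    9  cabcbfhcbca$eaafe  e
   10  cbca$eaafecabcbfh  h
   11  cbfhcbca$eaafecab  b
   12  eaafecabcbfhcbca$  $
   13  ecabcbfhcbca$eaaf  f
   14  fecabcbfhcbca$eaa  a
   15  fhcbca$eaafecabcb  b
   16  hcbca$eaafecabcbf  f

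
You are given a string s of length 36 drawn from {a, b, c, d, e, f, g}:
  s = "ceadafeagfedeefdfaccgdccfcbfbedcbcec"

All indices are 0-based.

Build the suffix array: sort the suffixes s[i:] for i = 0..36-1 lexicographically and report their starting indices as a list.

rank→(start, suffix):
  0 → (17, 'accgdccfcbfbedcbcec')
  1 → (2, 'adafeagfedeefdfaccgdccfcbfbedcbcec')
  2 → (4, 'afeagfedeefdfaccgdccfcbfbedcbcec')
  3 → (7, 'agfedeefdfaccgdccfcbfbedcbcec')
  4 → (32, 'bcec')
  5 → (28, 'bedcbcec')
  6 → (26, 'bfbedcbcec')
  7 → (35, 'c')
  8 → (31, 'cbcec')
  9 → (25, 'cbfbedcbcec')
  10 → (22, 'ccfcbfbedcbcec')
  11 → (18, 'ccgdccfcbfbedcbcec')
  12 → (0, 'ceadafeagfedeefdfaccgdccfcbfbedcbcec')
  13 → (33, 'cec')
  14 → (23, 'cfcbfbedcbcec')
  15 → (19, 'cgdccfcbfbedcbcec')
  16 → (3, 'dafeagfedeefdfaccgdccfcbfbedcbcec')
  17 → (30, 'dcbcec')
  18 → (21, 'dccfcbfbedcbcec')
  19 → (11, 'deefdfaccgdccfcbfbedcbcec')
  20 → (15, 'dfaccgdccfcbfbedcbcec')
  21 → (1, 'eadafeagfedeefdfaccgdccfcbfbedcbcec')
  22 → (6, 'eagfedeefdfaccgdccfcbfbedcbcec')
  23 → (34, 'ec')
  24 → (29, 'edcbcec')
  25 → (10, 'edeefdfaccgdccfcbfbedcbcec')
  26 → (12, 'eefdfaccgdccfcbfbedcbcec')
  27 → (13, 'efdfaccgdccfcbfbedcbcec')
  28 → (16, 'faccgdccfcbfbedcbcec')
  29 → (27, 'fbedcbcec')
  30 → (24, 'fcbfbedcbcec')
  31 → (14, 'fdfaccgdccfcbfbedcbcec')
  32 → (5, 'feagfedeefdfaccgdccfcbfbedcbcec')
  33 → (9, 'fedeefdfaccgdccfcbfbedcbcec')
  34 → (20, 'gdccfcbfbedcbcec')
  35 → (8, 'gfedeefdfaccgdccfcbfbedcbcec')

[17, 2, 4, 7, 32, 28, 26, 35, 31, 25, 22, 18, 0, 33, 23, 19, 3, 30, 21, 11, 15, 1, 6, 34, 29, 10, 12, 13, 16, 27, 24, 14, 5, 9, 20, 8]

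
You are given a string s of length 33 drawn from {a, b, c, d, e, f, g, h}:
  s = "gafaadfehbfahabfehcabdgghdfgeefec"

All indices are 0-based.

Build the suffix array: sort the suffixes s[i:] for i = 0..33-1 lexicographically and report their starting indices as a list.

[3, 19, 13, 4, 1, 11, 20, 9, 14, 32, 18, 5, 25, 21, 31, 28, 29, 7, 16, 2, 10, 30, 6, 15, 26, 0, 27, 22, 23, 12, 8, 17, 24]

rank | idx | suffix
   0 |   3 | aadfehbfahabfehcabdgghdfgeefec
   1 |  19 | abdgghdfgeefec
   2 |  13 | abfehcabdgghdfgeefec
   3 |   4 | adfehbfahabfehcabdgghdfgeefec
   4 |   1 | afaadfehbfahabfehcabdgghdfgeefec
   5 |  11 | ahabfehcabdgghdfgeefec
   6 |  20 | bdgghdfgeefec
   7 |   9 | bfahabfehcabdgghdfgeefec
   8 |  14 | bfehcabdgghdfgeefec
   9 |  32 | c
  10 |  18 | cabdgghdfgeefec
  11 |   5 | dfehbfahabfehcabdgghdfgeefec
  12 |  25 | dfgeefec
  13 |  21 | dgghdfgeefec
  14 |  31 | ec
  15 |  28 | eefec
  16 |  29 | efec
  17 |   7 | ehbfahabfehcabdgghdfgeefec
  18 |  16 | ehcabdgghdfgeefec
  19 |   2 | faadfehbfahabfehcabdgghdfgeefec
  20 |  10 | fahabfehcabdgghdfgeefec
  21 |  30 | fec
  22 |   6 | fehbfahabfehcabdgghdfgeefec
  23 |  15 | fehcabdgghdfgeefec
  24 |  26 | fgeefec
  25 |   0 | gafaadfehbfahabfehcabdgghdfgeefec
  26 |  27 | geefec
  27 |  22 | gghdfgeefec
  28 |  23 | ghdfgeefec
  29 |  12 | habfehcabdgghdfgeefec
  30 |   8 | hbfahabfehcabdgghdfgeefec
  31 |  17 | hcabdgghdfgeefec
  32 |  24 | hdfgeefec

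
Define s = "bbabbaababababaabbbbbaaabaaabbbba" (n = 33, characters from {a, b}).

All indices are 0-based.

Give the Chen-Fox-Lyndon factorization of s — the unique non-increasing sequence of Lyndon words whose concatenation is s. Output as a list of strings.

["b", "b", "abb", "aababababaabbbbb", "aaabaaabbbb", "a"]

emit factor 1: 'b' (i=0, period=1)
emit factor 2: 'b' (i=1, period=1)
emit factor 3: 'abb' (i=2, period=3)
emit factor 4: 'aababababaabbbbb' (i=5, period=16)
emit factor 5: 'aaabaaabbbb' (i=21, period=11)
emit factor 6: 'a' (i=32, period=1)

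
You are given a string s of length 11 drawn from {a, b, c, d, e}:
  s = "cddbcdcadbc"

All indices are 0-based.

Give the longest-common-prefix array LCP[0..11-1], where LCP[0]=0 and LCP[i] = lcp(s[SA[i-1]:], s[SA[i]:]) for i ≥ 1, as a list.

[0, 0, 2, 0, 1, 1, 2, 0, 3, 1, 1]

rank→(start, suffix):
  0 → (7, 'adbc')
  1 → (9, 'bc')
  2 → (3, 'bcdcadbc')
  3 → (10, 'c')
  4 → (6, 'cadbc')
  5 → (4, 'cdcadbc')
  6 → (0, 'cddbcdcadbc')
  7 → (8, 'dbc')
  8 → (2, 'dbcdcadbc')
  9 → (5, 'dcadbc')
  10 → (1, 'ddbcdcadbc')

SA = [7, 9, 3, 10, 6, 4, 0, 8, 2, 5, 1]
i: (SA[i-1],SA[i]) lcp shared
  1: (7,9) 0 ''
  2: (9,3) 2 'bc'
  3: (3,10) 0 ''
  4: (10,6) 1 'c'
  5: (6,4) 1 'c'
  6: (4,0) 2 'cd'
  7: (0,8) 0 ''
  8: (8,2) 3 'dbc'
  9: (2,5) 1 'd'
  10: (5,1) 1 'd'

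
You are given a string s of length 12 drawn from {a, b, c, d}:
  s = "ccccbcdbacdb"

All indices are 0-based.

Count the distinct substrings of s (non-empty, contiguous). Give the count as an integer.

64

sorted suffixes:
  #0 SA[0]=8  'acdb'
  #1 SA[1]=11  'b'
  #2 SA[2]=7  'bacdb'
  #3 SA[3]=4  'bcdbacdb'
  #4 SA[4]=3  'cbcdbacdb'
  #5 SA[5]=2  'ccbcdbacdb'
  #6 SA[6]=1  'cccbcdbacdb'
  #7 SA[7]=0  'ccccbcdbacdb'
  #8 SA[8]=9  'cdb'
  #9 SA[9]=5  'cdbacdb'
  #10 SA[10]=10  'db'
  #11 SA[11]=6  'dbacdb'

SA = [8, 11, 7, 4, 3, 2, 1, 0, 9, 5, 10, 6]
rank  pair      lcp
   1  s[8:],s[11:]  0  ''
   2  s[11:],s[7:]  1  'b'
   3  s[7:],s[4:]  1  'b'
   4  s[4:],s[3:]  0  ''
   5  s[3:],s[2:]  1  'c'
   6  s[2:],s[1:]  2  'cc'
   7  s[1:],s[0:]  3  'ccc'
   8  s[0:],s[9:]  1  'c'
   9  s[9:],s[5:]  3  'cdb'
  10  s[5:],s[10:]  0  ''
  11  s[10:],s[6:]  2  'db'

n(n+1)/2 = 12·13/2 = 78
Σ LCP = 0 + 0 + 1 + 1 + 0 + 1 + 2 + 3 + 1 + 3 + 0 + 2 = 14
distinct = 78 − 14 = 64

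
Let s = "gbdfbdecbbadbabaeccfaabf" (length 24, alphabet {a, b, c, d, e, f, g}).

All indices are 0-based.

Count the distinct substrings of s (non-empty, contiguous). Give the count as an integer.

278

sorted suffixes:
  #0 SA[0]=20  'aabf'
  #1 SA[1]=13  'abaeccfaabf'
  #2 SA[2]=21  'abf'
  #3 SA[3]=10  'adbabaeccfaabf'
  #4 SA[4]=15  'aeccfaabf'
  #5 SA[5]=12  'babaeccfaabf'
  #6 SA[6]=9  'badbabaeccfaabf'
  #7 SA[7]=14  'baeccfaabf'
  #8 SA[8]=8  'bbadbabaeccfaabf'
  #9 SA[9]=4  'bdecbbadbabaeccfaabf'
  #10 SA[10]=1  'bdfbdecbbadbabaeccfaabf'
  #11 SA[11]=22  'bf'
  #12 SA[12]=7  'cbbadbabaeccfaabf'
  #13 SA[13]=17  'ccfaabf'
  #14 SA[14]=18  'cfaabf'
  #15 SA[15]=11  'dbabaeccfaabf'
  #16 SA[16]=5  'decbbadbabaeccfaabf'
  #17 SA[17]=2  'dfbdecbbadbabaeccfaabf'
  #18 SA[18]=6  'ecbbadbabaeccfaabf'
  #19 SA[19]=16  'eccfaabf'
  #20 SA[20]=23  'f'
  #21 SA[21]=19  'faabf'
  #22 SA[22]=3  'fbdecbbadbabaeccfaabf'
  #23 SA[23]=0  'gbdfbdecbbadbabaeccfaabf'

SA = [20, 13, 21, 10, 15, 12, 9, 14, 8, 4, 1, 22, 7, 17, 18, 11, 5, 2, 6, 16, 23, 19, 3, 0]
[i] adj suffixes → lcp
  [1] 20/13 → 1 ('a')
  [2] 13/21 → 2 ('ab')
  [3] 21/10 → 1 ('a')
  [4] 10/15 → 1 ('a')
  [5] 15/12 → 0 ('')
  [6] 12/9 → 2 ('ba')
  [7] 9/14 → 2 ('ba')
  [8] 14/8 → 1 ('b')
  [9] 8/4 → 1 ('b')
  [10] 4/1 → 2 ('bd')
  [11] 1/22 → 1 ('b')
  [12] 22/7 → 0 ('')
  [13] 7/17 → 1 ('c')
  [14] 17/18 → 1 ('c')
  [15] 18/11 → 0 ('')
  [16] 11/5 → 1 ('d')
  [17] 5/2 → 1 ('d')
  [18] 2/6 → 0 ('')
  [19] 6/16 → 2 ('ec')
  [20] 16/23 → 0 ('')
  [21] 23/19 → 1 ('f')
  [22] 19/3 → 1 ('f')
  [23] 3/0 → 0 ('')

n(n+1)/2 = 24·25/2 = 300
Σ LCP = 0 + 1 + 2 + 1 + 1 + 0 + 2 + 2 + 1 + 1 + 2 + 1 + 0 + 1 + 1 + 0 + 1 + 1 + 0 + 2 + 0 + 1 + 1 + 0 = 22
distinct = 300 − 22 = 278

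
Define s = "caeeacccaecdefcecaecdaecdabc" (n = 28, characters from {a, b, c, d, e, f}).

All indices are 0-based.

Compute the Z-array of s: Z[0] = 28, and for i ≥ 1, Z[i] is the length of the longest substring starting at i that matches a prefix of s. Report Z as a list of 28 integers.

[28, 0, 0, 0, 0, 1, 1, 3, 0, 0, 1, 0, 0, 0, 1, 0, 3, 0, 0, 1, 0, 0, 0, 1, 0, 0, 0, 1]

Z[0]=28
i=1: i≥r, start 0; Z[1]=0
i=2: i≥r, start 0; Z[2]=0
i=3: i≥r, start 0; Z[3]=0
i=4: i≥r, start 0; Z[4]=0
i=5: i≥r, start 0; Z[5]=1 scan→box=[5,6)
i=6: i≥r, start 0; Z[6]=1 scan→box=[6,7)
i=7: i≥r, start 0; Z[7]=3 scan→box=[7,10)
i=8: min(r-i=2, Z[1]=0)=0; Z[8]=0
i=9: min(r-i=1, Z[2]=0)=0; Z[9]=0
i=10: i≥r, start 0; Z[10]=1 scan→box=[10,11)
i=11: i≥r, start 0; Z[11]=0
i=12: i≥r, start 0; Z[12]=0
i=13: i≥r, start 0; Z[13]=0
i=14: i≥r, start 0; Z[14]=1 scan→box=[14,15)
i=15: i≥r, start 0; Z[15]=0
i=16: i≥r, start 0; Z[16]=3 scan→box=[16,19)
i=17: min(r-i=2, Z[1]=0)=0; Z[17]=0
i=18: min(r-i=1, Z[2]=0)=0; Z[18]=0
i=19: i≥r, start 0; Z[19]=1 scan→box=[19,20)
i=20: i≥r, start 0; Z[20]=0
i=21: i≥r, start 0; Z[21]=0
i=22: i≥r, start 0; Z[22]=0
i=23: i≥r, start 0; Z[23]=1 scan→box=[23,24)
i=24: i≥r, start 0; Z[24]=0
i=25: i≥r, start 0; Z[25]=0
i=26: i≥r, start 0; Z[26]=0
i=27: i≥r, start 0; Z[27]=1 scan→box=[27,28)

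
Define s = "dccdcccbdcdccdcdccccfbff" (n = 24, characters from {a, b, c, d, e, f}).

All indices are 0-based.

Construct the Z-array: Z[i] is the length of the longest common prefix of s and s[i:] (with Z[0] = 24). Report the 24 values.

Z[0]=24
i=1: i≥r, start 0; Z[1]=0
i=2: i≥r, start 0; Z[2]=0
i=3: i≥r, start 0; Z[3]=3 grow→box=[3,6)
i=4: min(r-i=2, Z[1]=0)=0; Z[4]=0
i=5: min(r-i=1, Z[2]=0)=0; Z[5]=0
i=6: i≥r, start 0; Z[6]=0
i=7: i≥r, start 0; Z[7]=0
i=8: i≥r, start 0; Z[8]=2 grow→box=[8,10)
i=9: min(r-i=1, Z[1]=0)=0; Z[9]=0
i=10: i≥r, start 0; Z[10]=5 grow→box=[10,15)
i=11: min(r-i=4, Z[1]=0)=0; Z[11]=0
i=12: min(r-i=3, Z[2]=0)=0; Z[12]=0
i=13: min(r-i=2, Z[3]=3)=2; Z[13]=2
i=14: min(r-i=1, Z[4]=0)=0; Z[14]=0
i=15: i≥r, start 0; Z[15]=3 grow→box=[15,18)
i=16: min(r-i=2, Z[1]=0)=0; Z[16]=0
i=17: min(r-i=1, Z[2]=0)=0; Z[17]=0
i=18: i≥r, start 0; Z[18]=0
i=19: i≥r, start 0; Z[19]=0
i=20: i≥r, start 0; Z[20]=0
i=21: i≥r, start 0; Z[21]=0
i=22: i≥r, start 0; Z[22]=0
i=23: i≥r, start 0; Z[23]=0

[24, 0, 0, 3, 0, 0, 0, 0, 2, 0, 5, 0, 0, 2, 0, 3, 0, 0, 0, 0, 0, 0, 0, 0]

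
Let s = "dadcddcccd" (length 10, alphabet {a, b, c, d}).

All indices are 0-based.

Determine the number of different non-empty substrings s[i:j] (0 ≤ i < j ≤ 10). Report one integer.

rank | idx | suffix
   0 |   1 | adcddcccd
   1 |   6 | cccd
   2 |   7 | ccd
   3 |   8 | cd
   4 |   3 | cddcccd
   5 |   9 | d
   6 |   0 | dadcddcccd
   7 |   5 | dcccd
   8 |   2 | dcddcccd
   9 |   4 | ddcccd

SA = [1, 6, 7, 8, 3, 9, 0, 5, 2, 4]
i: (SA[i-1],SA[i]) lcp shared
  1: (1,6) 0 ''
  2: (6,7) 2 'cc'
  3: (7,8) 1 'c'
  4: (8,3) 2 'cd'
  5: (3,9) 0 ''
  6: (9,0) 1 'd'
  7: (0,5) 1 'd'
  8: (5,2) 2 'dc'
  9: (2,4) 1 'd'

n(n+1)/2 = 10·11/2 = 55
Σ LCP = 0 + 0 + 2 + 1 + 2 + 0 + 1 + 1 + 2 + 1 = 10
distinct = 55 − 10 = 45

45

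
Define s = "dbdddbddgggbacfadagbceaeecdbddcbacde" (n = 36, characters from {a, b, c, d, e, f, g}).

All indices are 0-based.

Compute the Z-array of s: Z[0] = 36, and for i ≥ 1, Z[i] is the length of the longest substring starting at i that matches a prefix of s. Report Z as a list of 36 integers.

[36, 0, 1, 1, 4, 0, 1, 1, 0, 0, 0, 0, 0, 0, 0, 0, 1, 0, 0, 0, 0, 0, 0, 0, 0, 0, 4, 0, 1, 1, 0, 0, 0, 0, 1, 0]

Z[0]=36
i=1: i≥r, start 0; Z[1]=0
i=2: i≥r, start 0; Z[2]=1 scan→box=[2,3)
i=3: i≥r, start 0; Z[3]=1 scan→box=[3,4)
i=4: i≥r, start 0; Z[4]=4 scan→box=[4,8)
i=5: min(r-i=3, Z[1]=0)=0; Z[5]=0
i=6: min(r-i=2, Z[2]=1)=1; Z[6]=1
i=7: min(r-i=1, Z[3]=1)=1; Z[7]=1
i=8: i≥r, start 0; Z[8]=0
i=9: i≥r, start 0; Z[9]=0
i=10: i≥r, start 0; Z[10]=0
i=11: i≥r, start 0; Z[11]=0
i=12: i≥r, start 0; Z[12]=0
i=13: i≥r, start 0; Z[13]=0
i=14: i≥r, start 0; Z[14]=0
i=15: i≥r, start 0; Z[15]=0
i=16: i≥r, start 0; Z[16]=1 scan→box=[16,17)
i=17: i≥r, start 0; Z[17]=0
i=18: i≥r, start 0; Z[18]=0
i=19: i≥r, start 0; Z[19]=0
i=20: i≥r, start 0; Z[20]=0
i=21: i≥r, start 0; Z[21]=0
i=22: i≥r, start 0; Z[22]=0
i=23: i≥r, start 0; Z[23]=0
i=24: i≥r, start 0; Z[24]=0
i=25: i≥r, start 0; Z[25]=0
i=26: i≥r, start 0; Z[26]=4 scan→box=[26,30)
i=27: min(r-i=3, Z[1]=0)=0; Z[27]=0
i=28: min(r-i=2, Z[2]=1)=1; Z[28]=1
i=29: min(r-i=1, Z[3]=1)=1; Z[29]=1
i=30: i≥r, start 0; Z[30]=0
i=31: i≥r, start 0; Z[31]=0
i=32: i≥r, start 0; Z[32]=0
i=33: i≥r, start 0; Z[33]=0
i=34: i≥r, start 0; Z[34]=1 scan→box=[34,35)
i=35: i≥r, start 0; Z[35]=0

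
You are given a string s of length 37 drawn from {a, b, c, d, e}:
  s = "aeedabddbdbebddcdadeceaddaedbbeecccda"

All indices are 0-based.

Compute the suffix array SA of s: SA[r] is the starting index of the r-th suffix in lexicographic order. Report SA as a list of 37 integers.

sorted suffixes:
  #0 SA[0]=36  'a'
  #1 SA[1]=4  'abddbdbebddcdadeceaddaedbbeecccda'
  #2 SA[2]=22  'addaedbbeecccda'
  #3 SA[3]=17  'adeceaddaedbbeecccda'
  #4 SA[4]=25  'aedbbeecccda'
  #5 SA[5]=0  'aeedabddbdbebddcdadeceaddaedbbeecccda'
  #6 SA[6]=28  'bbeecccda'
  #7 SA[7]=8  'bdbebddcdadeceaddaedbbeecccda'
  #8 SA[8]=5  'bddbdbebddcdadeceaddaedbbeecccda'
  #9 SA[9]=12  'bddcdadeceaddaedbbeecccda'
  #10 SA[10]=10  'bebddcdadeceaddaedbbeecccda'
  #11 SA[11]=29  'beecccda'
  #12 SA[12]=32  'cccda'
  #13 SA[13]=33  'ccda'
  #14 SA[14]=34  'cda'
  #15 SA[15]=15  'cdadeceaddaedbbeecccda'
  #16 SA[16]=20  'ceaddaedbbeecccda'
  #17 SA[17]=35  'da'
  #18 SA[18]=3  'dabddbdbebddcdadeceaddaedbbeecccda'
  #19 SA[19]=16  'dadeceaddaedbbeecccda'
  #20 SA[20]=24  'daedbbeecccda'
  #21 SA[21]=27  'dbbeecccda'
  #22 SA[22]=7  'dbdbebddcdadeceaddaedbbeecccda'
  #23 SA[23]=9  'dbebddcdadeceaddaedbbeecccda'
  #24 SA[24]=14  'dcdadeceaddaedbbeecccda'
  #25 SA[25]=23  'ddaedbbeecccda'
  #26 SA[26]=6  'ddbdbebddcdadeceaddaedbbeecccda'
  #27 SA[27]=13  'ddcdadeceaddaedbbeecccda'
  #28 SA[28]=18  'deceaddaedbbeecccda'
  #29 SA[29]=21  'eaddaedbbeecccda'
  #30 SA[30]=11  'ebddcdadeceaddaedbbeecccda'
  #31 SA[31]=31  'ecccda'
  #32 SA[32]=19  'eceaddaedbbeecccda'
  #33 SA[33]=2  'edabddbdbebddcdadeceaddaedbbeecccda'
  #34 SA[34]=26  'edbbeecccda'
  #35 SA[35]=30  'eecccda'
  #36 SA[36]=1  'eedabddbdbebddcdadeceaddaedbbeecccda'

[36, 4, 22, 17, 25, 0, 28, 8, 5, 12, 10, 29, 32, 33, 34, 15, 20, 35, 3, 16, 24, 27, 7, 9, 14, 23, 6, 13, 18, 21, 11, 31, 19, 2, 26, 30, 1]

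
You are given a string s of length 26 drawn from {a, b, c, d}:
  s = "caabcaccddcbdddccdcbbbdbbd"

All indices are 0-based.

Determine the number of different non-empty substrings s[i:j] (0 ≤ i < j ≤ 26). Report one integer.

313

rank→(start, suffix):
  0 → (1, 'aabcaccddcbdddccdcbbbdbbd')
  1 → (2, 'abcaccddcbdddccdcbbbdbbd')
  2 → (5, 'accddcbdddccdcbbbdbbd')
  3 → (19, 'bbbdbbd')
  4 → (23, 'bbd')
  5 → (20, 'bbdbbd')
  6 → (3, 'bcaccddcbdddccdcbbbdbbd')
  7 → (24, 'bd')
  8 → (21, 'bdbbd')
  9 → (11, 'bdddccdcbbbdbbd')
  10 → (0, 'caabcaccddcbdddccdcbbbdbbd')
  11 → (4, 'caccddcbdddccdcbbbdbbd')
  12 → (18, 'cbbbdbbd')
  13 → (10, 'cbdddccdcbbbdbbd')
  14 → (15, 'ccdcbbbdbbd')
  15 → (6, 'ccddcbdddccdcbbbdbbd')
  16 → (16, 'cdcbbbdbbd')
  17 → (7, 'cddcbdddccdcbbbdbbd')
  18 → (25, 'd')
  19 → (22, 'dbbd')
  20 → (17, 'dcbbbdbbd')
  21 → (9, 'dcbdddccdcbbbdbbd')
  22 → (14, 'dccdcbbbdbbd')
  23 → (8, 'ddcbdddccdcbbbdbbd')
  24 → (13, 'ddccdcbbbdbbd')
  25 → (12, 'dddccdcbbbdbbd')

SA = [1, 2, 5, 19, 23, 20, 3, 24, 21, 11, 0, 4, 18, 10, 15, 6, 16, 7, 25, 22, 17, 9, 14, 8, 13, 12]
rank  pair      lcp
   1  s[1:],s[2:]  1  'a'
   2  s[2:],s[5:]  1  'a'
   3  s[5:],s[19:]  0  ''
   4  s[19:],s[23:]  2  'bb'
   5  s[23:],s[20:]  3  'bbd'
   6  s[20:],s[3:]  1  'b'
   7  s[3:],s[24:]  1  'b'
   8  s[24:],s[21:]  2  'bd'
   9  s[21:],s[11:]  2  'bd'
  10  s[11:],s[0:]  0  ''
  11  s[0:],s[4:]  2  'ca'
  12  s[4:],s[18:]  1  'c'
  13  s[18:],s[10:]  2  'cb'
  14  s[10:],s[15:]  1  'c'
  15  s[15:],s[6:]  3  'ccd'
  16  s[6:],s[16:]  1  'c'
  17  s[16:],s[7:]  2  'cd'
  18  s[7:],s[25:]  0  ''
  19  s[25:],s[22:]  1  'd'
  20  s[22:],s[17:]  1  'd'
  21  s[17:],s[9:]  3  'dcb'
  22  s[9:],s[14:]  2  'dc'
  23  s[14:],s[8:]  1  'd'
  24  s[8:],s[13:]  3  'ddc'
  25  s[13:],s[12:]  2  'dd'

n(n+1)/2 = 26·27/2 = 351
Σ LCP = 0 + 1 + 1 + 0 + 2 + 3 + 1 + 1 + 2 + 2 + 0 + 2 + 1 + 2 + 1 + 3 + 1 + 2 + 0 + 1 + 1 + 3 + 2 + 1 + 3 + 2 = 38
distinct = 351 − 38 = 313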